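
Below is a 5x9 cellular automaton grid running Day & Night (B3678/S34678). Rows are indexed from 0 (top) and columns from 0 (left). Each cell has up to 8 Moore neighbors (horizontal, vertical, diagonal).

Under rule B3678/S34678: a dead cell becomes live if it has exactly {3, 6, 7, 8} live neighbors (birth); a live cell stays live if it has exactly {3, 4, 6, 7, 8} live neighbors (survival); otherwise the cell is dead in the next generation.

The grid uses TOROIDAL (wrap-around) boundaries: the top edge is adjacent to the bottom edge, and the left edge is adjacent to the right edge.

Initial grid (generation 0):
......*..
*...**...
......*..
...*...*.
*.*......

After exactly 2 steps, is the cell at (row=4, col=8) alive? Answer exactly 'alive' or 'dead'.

Simulating step by step:
Generation 0 (given above): 9 live cells
Generation 1: 6 live cells
.*...*...
.....**..
....**...
.........
.........
Generation 2: 5 live cells
......*..
.....**..
.....**..
.........
.........

Cell (4,8) at generation 2: 0 -> dead

Answer: dead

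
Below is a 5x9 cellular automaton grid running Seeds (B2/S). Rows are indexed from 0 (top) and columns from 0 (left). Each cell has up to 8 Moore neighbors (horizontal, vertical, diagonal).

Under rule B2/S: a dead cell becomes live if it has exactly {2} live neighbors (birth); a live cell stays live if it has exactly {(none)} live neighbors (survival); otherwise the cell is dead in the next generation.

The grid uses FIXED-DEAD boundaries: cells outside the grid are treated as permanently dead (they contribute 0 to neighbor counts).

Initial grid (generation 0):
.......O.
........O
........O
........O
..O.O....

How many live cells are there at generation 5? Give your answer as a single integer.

Answer: 9

Derivation:
Simulating step by step:
Generation 0 (given above): 6 live cells
Generation 1: 4 live cells
........O
.........
.........
...O...O.
...O.....
Generation 2: 4 live cells
.........
.........
.........
..O.O....
..O.O....
Generation 3: 5 live cells
.........
.........
...O.....
.O...O...
.O...O...
Generation 4: 8 live cells
.........
.........
..O.O....
O.....O..
O.O.O.O..
Generation 5: 9 live cells
.........
...O.....
.O.O.O...
..O.O..O.
...O...O.
Population at generation 5: 9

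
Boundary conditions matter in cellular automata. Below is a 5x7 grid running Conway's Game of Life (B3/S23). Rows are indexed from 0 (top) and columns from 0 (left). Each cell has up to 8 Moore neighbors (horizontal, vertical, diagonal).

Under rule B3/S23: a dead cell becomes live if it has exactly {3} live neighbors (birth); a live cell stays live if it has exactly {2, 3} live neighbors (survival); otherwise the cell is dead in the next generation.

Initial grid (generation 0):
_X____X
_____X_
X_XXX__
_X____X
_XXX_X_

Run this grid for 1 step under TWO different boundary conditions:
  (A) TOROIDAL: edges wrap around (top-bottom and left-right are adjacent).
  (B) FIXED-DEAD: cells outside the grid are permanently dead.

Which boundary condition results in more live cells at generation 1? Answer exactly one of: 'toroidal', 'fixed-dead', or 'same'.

Answer: toroidal

Derivation:
Under TOROIDAL boundary, generation 1:
XX__XXX
XXXXXXX
XXXXXXX
_____XX
_X___XX
Population = 24

Under FIXED-DEAD boundary, generation 1:
_______
_XXXXX_
_XXXXX_
X____X_
_XX____
Population = 14

Comparison: toroidal=24, fixed-dead=14 -> toroidal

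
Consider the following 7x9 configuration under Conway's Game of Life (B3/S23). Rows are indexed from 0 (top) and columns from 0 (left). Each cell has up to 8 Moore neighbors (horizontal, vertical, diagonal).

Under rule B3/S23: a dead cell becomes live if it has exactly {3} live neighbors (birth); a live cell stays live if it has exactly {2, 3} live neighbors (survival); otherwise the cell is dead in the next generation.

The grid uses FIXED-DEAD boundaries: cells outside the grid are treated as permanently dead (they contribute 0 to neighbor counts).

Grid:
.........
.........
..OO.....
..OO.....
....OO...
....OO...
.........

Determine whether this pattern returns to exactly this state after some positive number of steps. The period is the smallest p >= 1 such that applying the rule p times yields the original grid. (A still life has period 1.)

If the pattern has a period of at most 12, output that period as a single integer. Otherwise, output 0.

Simulating and comparing each generation to the original:
Gen 0 (original, given above): 8 live cells
Gen 1: 6 live cells, differs from original
Gen 2: 8 live cells, MATCHES original -> period = 2

Answer: 2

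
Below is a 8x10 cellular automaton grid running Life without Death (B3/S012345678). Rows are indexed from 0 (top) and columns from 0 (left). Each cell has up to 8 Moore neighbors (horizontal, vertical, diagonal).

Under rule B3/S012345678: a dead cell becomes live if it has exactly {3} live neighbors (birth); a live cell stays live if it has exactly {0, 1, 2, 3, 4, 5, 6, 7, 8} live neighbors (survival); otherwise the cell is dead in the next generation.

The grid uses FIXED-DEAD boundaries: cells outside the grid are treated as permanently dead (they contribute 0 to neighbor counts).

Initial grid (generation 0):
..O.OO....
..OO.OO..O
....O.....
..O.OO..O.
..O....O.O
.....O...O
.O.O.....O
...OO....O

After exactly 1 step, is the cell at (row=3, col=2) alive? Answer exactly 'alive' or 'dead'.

Answer: alive

Derivation:
Simulating step by step:
Generation 0 (given above): 24 live cells
Generation 1: 35 live cells
..O.OOO...
..OO.OO..O
..O.O.O...
..O.OO..O.
..OOOOOO.O
..O..O...O
.OOO....OO
..OOO....O

Cell (3,2) at generation 1: 1 -> alive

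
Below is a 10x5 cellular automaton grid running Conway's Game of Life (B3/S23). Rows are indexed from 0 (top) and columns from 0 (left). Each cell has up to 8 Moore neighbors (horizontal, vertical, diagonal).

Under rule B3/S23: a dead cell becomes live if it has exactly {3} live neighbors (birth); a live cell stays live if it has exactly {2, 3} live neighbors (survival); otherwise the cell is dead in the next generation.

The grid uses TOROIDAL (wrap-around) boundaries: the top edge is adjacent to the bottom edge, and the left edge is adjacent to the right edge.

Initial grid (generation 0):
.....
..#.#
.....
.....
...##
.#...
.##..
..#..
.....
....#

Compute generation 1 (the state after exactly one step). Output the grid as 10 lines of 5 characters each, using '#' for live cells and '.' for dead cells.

Answer: ...#.
.....
.....
.....
.....
##.#.
.##..
.##..
.....
.....

Derivation:
Simulating step by step:
Generation 0 (given above): 9 live cells
Generation 1: 8 live cells
(generation 1 grid is the final answer)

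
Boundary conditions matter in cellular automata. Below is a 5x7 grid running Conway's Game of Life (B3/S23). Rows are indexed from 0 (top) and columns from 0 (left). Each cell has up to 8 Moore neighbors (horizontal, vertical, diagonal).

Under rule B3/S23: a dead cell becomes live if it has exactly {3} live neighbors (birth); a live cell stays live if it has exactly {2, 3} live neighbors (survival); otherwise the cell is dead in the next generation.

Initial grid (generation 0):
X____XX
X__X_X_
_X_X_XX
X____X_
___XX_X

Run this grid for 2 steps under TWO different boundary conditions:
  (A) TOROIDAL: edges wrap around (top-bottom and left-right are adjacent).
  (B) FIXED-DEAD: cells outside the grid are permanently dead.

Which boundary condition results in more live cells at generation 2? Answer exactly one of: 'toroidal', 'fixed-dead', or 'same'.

Answer: same

Derivation:
Under TOROIDAL boundary, generation 2:
_XXX___
X__X___
X______
__XXX__
_XX_X__
Population = 12

Under FIXED-DEAD boundary, generation 2:
_X___X_
X_XXX__
X______
__XX__X
___XX__
Population = 12

Comparison: toroidal=12, fixed-dead=12 -> same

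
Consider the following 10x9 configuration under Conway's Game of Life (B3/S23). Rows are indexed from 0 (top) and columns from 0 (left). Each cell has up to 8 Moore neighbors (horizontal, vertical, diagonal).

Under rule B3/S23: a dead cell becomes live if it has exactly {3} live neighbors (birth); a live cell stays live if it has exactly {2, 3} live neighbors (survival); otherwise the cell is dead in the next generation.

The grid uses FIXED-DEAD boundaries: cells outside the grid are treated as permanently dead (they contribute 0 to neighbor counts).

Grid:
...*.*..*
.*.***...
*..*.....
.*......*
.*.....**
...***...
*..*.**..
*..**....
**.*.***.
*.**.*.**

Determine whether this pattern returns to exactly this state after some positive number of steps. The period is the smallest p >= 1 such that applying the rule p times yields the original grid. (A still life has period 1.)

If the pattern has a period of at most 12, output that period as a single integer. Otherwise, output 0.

Answer: 0

Derivation:
Simulating and comparing each generation to the original:
Gen 0 (original, given above): 36 live cells
Gen 1: 36 live cells, differs from original
Gen 2: 32 live cells, differs from original
Gen 3: 32 live cells, differs from original
Gen 4: 27 live cells, differs from original
Gen 5: 24 live cells, differs from original
Gen 6: 17 live cells, differs from original
Gen 7: 20 live cells, differs from original
Gen 8: 8 live cells, differs from original
Gen 9: 2 live cells, differs from original
Gen 10: 0 live cells, differs from original
Gen 11: 0 live cells, differs from original
Gen 12: 0 live cells, differs from original
No period found within 12 steps.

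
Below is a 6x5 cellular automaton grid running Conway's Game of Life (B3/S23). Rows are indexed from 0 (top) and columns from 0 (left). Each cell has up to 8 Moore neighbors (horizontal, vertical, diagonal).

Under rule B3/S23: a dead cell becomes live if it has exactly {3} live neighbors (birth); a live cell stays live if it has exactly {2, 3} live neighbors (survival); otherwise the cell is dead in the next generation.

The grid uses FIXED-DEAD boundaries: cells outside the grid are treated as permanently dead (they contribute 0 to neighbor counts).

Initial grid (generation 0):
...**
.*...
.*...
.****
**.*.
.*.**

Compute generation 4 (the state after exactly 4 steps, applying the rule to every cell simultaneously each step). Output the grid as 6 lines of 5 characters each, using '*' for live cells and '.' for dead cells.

Answer: ..*..
..**.
..*.*
.....
.....
.....

Derivation:
Simulating step by step:
Generation 0 (given above): 14 live cells
Generation 1: 11 live cells
.....
..*..
**.*.
...**
*....
**.**
Generation 2: 15 live cells
.....
.**..
.*.**
*****
***..
**...
Generation 3: 7 live cells
.....
.***.
....*
....*
.....
*.*..
Generation 4: 5 live cells
(generation 4 grid is the final answer)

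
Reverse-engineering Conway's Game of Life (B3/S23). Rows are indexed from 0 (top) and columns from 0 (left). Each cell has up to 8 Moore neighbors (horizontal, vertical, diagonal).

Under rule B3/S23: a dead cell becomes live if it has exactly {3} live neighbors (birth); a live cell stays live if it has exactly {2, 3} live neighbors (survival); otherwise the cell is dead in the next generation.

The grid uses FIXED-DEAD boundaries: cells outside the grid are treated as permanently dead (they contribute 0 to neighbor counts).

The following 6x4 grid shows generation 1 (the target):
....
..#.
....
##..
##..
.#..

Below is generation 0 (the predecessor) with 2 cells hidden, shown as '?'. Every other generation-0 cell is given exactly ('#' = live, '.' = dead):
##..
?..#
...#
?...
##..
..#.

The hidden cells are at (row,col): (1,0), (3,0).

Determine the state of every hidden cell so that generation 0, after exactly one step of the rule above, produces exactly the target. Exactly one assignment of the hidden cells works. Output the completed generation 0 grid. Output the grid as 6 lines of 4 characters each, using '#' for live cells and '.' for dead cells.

Hidden generation-0 cells (in order): (1,0), (3,0).
A hidden cell only influences target cells in its own 3x3 neighborhood. Try each of the 2^2 = 4 assignments, step the completed generation 0 forward once under B3/S23, and compare with the target:
  (1,0)=. (3,0)=. -> step gives (3,0)='.' but target has '#' -> reject
  (1,0)=. (3,0)=# -> step reproduces the target at every cell -> ACCEPT
  (1,0)=# (3,0)=. -> step gives (0,0)='#' but target has '.' -> reject
  (1,0)=# (3,0)=# -> step gives (0,0)='#' but target has '.' -> reject
Unique solution: (1,0)=dead, (3,0)=live.
Check: live-neighbor counts of every cell in the completed generation 0:
1121
2231
1121
2321
2321
2311
Applying B3/S23 to generation 0 with these counts gives:
....
..#.
....
##..
##..
.#..
which matches the target exactly.

Answer: ##..
...#
...#
#...
##..
..#.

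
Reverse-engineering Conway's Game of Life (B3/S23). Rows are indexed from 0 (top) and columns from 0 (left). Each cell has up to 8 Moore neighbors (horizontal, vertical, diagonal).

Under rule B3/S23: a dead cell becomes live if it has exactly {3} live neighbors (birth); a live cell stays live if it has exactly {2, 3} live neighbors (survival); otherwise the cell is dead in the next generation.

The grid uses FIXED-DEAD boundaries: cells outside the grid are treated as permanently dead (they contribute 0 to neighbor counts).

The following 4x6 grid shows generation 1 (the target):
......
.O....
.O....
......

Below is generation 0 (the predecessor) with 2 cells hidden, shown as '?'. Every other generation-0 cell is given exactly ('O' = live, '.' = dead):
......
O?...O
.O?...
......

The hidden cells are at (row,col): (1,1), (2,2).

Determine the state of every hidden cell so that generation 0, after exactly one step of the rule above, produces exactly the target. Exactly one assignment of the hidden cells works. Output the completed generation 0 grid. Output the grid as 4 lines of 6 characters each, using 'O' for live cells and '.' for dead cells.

Hidden generation-0 cells (in order): (1,1), (2,2).
A hidden cell only influences target cells in its own 3x3 neighborhood. Try each of the 2^2 = 4 assignments, step the completed generation 0 forward once under B3/S23, and compare with the target:
  (1,1)=. (2,2)=. -> step gives (1,1)='.' but target has 'O' -> reject
  (1,1)=. (2,2)=O -> step reproduces the target at every cell -> ACCEPT
  (1,1)=O (2,2)=. -> step gives (1,0)='O' but target has '.' -> reject
  (1,1)=O (2,2)=O -> step gives (1,0)='O' but target has '.' -> reject
Unique solution: (1,1)=dead, (2,2)=live.
Check: live-neighbor counts of every cell in the completed generation 0:
110011
132110
221111
122100
Applying B3/S23 to generation 0 with these counts gives:
......
.O....
.O....
......
which matches the target exactly.

Answer: ......
O....O
.OO...
......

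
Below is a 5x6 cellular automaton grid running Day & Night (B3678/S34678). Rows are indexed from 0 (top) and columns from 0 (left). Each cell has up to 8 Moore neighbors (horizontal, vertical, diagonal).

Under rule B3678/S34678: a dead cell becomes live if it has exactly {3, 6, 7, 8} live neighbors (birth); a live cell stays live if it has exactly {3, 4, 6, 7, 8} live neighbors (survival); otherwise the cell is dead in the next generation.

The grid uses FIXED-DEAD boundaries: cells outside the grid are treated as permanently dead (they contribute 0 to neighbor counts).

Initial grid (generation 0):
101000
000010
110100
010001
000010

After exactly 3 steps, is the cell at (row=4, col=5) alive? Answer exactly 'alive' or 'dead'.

Answer: dead

Derivation:
Simulating step by step:
Generation 0 (given above): 9 live cells
Generation 1: 8 live cells
000000
101100
001010
101010
000000
Generation 2: 5 live cells
000000
010100
001100
010000
000000
Generation 3: 3 live cells
000000
000000
011000
001000
000000

Cell (4,5) at generation 3: 0 -> dead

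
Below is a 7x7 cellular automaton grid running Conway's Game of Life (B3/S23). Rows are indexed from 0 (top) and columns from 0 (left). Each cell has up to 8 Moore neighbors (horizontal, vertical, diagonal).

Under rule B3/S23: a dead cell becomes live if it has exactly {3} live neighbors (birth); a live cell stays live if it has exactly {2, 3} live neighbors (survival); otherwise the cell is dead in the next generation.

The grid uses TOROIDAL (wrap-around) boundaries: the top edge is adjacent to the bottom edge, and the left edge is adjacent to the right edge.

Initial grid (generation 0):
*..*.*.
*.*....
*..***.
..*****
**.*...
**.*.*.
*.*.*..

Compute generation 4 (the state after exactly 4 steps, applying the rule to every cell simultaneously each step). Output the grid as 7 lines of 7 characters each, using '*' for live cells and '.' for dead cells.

Answer: *.*....
*.*.**.
**.....
.......
.......
.......
****.**

Derivation:
Simulating step by step:
Generation 0 (given above): 24 live cells
Generation 1: 12 live cells
*.***..
*.*..*.
*......
.......
.......
...*...
*.*..*.
Generation 2: 11 live cells
*.*.**.
*.*.*..
.*....*
.......
.......
.......
..*...*
Generation 3: 13 live cells
*.*.**.
*.*.*..
**.....
.......
.......
.......
.*.*.**
Generation 4: 14 live cells
(generation 4 grid is the final answer)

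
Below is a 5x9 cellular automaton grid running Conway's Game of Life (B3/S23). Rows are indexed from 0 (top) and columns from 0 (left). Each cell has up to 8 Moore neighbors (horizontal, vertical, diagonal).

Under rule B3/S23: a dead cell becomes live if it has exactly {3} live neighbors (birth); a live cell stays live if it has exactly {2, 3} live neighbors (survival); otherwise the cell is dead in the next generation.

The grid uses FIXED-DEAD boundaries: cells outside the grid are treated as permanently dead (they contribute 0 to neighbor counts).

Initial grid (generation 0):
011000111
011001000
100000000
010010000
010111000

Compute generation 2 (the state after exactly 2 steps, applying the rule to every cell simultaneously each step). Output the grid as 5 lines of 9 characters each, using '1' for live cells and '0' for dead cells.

Simulating step by step:
Generation 0 (given above): 15 live cells
Generation 1: 20 live cells
011000110
101000110
101000000
111111000
001111000
Generation 2: 16 live cells
(generation 2 grid is the final answer)

Answer: 011000110
101100110
100011100
100001000
000001000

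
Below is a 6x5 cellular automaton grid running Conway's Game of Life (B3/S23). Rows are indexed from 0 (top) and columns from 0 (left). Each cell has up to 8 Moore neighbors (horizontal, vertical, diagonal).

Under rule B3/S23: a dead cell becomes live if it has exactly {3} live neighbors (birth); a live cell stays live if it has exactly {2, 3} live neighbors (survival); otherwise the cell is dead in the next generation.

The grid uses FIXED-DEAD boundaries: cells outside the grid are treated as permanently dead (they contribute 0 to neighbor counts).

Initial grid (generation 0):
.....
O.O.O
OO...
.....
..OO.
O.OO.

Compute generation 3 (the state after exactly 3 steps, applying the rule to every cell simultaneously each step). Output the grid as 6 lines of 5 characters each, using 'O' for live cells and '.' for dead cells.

Answer: .....
OO...
O.O..
.O...
..O..
.....

Derivation:
Simulating step by step:
Generation 0 (given above): 10 live cells
Generation 1: 11 live cells
.....
O....
OO...
.OO..
.OOO.
.OOO.
Generation 2: 8 live cells
.....
OO...
O.O..
...O.
O....
.O.O.
Generation 3: 6 live cells
(generation 3 grid is the final answer)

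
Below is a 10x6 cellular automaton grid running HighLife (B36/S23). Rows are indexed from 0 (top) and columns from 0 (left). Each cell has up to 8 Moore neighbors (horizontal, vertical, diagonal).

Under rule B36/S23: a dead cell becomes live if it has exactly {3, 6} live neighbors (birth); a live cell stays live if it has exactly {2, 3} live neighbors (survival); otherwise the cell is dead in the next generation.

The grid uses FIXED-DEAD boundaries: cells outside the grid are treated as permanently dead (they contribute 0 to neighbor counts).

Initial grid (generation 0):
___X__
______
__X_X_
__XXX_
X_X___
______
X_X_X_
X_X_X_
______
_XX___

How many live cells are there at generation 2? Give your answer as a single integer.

Simulating step by step:
Generation 0 (given above): 16 live cells
Generation 1: 10 live cells
______
___X__
__X_X_
__X_X_
_XX___
___X__
______
______
__XX__
______
Generation 2: 7 live cells
______
___X__
__X_X_
__X___
_XX___
__X___
______
______
______
______
Population at generation 2: 7

Answer: 7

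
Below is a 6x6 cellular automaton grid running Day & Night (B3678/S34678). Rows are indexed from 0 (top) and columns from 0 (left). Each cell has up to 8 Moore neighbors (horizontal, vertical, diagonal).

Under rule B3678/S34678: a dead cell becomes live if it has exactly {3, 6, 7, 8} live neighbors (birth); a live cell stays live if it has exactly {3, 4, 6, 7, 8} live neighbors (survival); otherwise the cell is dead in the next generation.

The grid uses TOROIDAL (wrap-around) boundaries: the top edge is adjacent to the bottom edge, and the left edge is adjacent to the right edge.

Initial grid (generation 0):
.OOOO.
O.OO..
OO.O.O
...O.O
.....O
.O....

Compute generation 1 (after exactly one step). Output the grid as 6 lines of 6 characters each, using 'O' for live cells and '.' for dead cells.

Simulating step by step:
Generation 0 (given above): 15 live cells
Generation 1: 17 live cells
(generation 1 grid is the final answer)

Answer: OO.O..
OOO...
OO.O.O
..O..O
O...O.
O..OO.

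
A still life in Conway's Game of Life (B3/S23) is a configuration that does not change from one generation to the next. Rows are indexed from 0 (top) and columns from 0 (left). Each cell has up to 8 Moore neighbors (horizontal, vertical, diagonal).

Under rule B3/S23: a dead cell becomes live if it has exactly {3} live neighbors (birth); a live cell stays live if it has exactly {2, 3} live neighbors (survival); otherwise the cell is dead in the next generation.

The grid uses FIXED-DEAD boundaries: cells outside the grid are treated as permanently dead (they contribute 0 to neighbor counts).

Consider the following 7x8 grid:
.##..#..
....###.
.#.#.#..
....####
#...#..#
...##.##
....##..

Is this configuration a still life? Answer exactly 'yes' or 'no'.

Compute generation 1 and compare to generation 0 (given above):
Generation 1:
....###.
.#.#..#.
...#...#
...#...#
........
...#..##
...####.
Cell (0,1) differs: gen0=1 vs gen1=0 -> NOT a still life.

Answer: no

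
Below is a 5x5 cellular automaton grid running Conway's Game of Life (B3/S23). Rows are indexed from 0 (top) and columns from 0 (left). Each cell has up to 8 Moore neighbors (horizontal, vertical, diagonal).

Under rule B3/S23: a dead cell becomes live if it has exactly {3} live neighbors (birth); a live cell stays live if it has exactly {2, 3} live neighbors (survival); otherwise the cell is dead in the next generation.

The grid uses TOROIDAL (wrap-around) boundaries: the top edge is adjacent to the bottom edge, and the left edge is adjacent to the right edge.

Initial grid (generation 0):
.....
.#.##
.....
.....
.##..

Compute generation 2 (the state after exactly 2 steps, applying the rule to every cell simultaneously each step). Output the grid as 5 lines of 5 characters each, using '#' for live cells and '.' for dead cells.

Answer: .....
.....
.....
.....
.....

Derivation:
Simulating step by step:
Generation 0 (given above): 5 live cells
Generation 1: 3 live cells
##.#.
.....
.....
.....
.....
Generation 2: 0 live cells
(generation 2 grid is the final answer)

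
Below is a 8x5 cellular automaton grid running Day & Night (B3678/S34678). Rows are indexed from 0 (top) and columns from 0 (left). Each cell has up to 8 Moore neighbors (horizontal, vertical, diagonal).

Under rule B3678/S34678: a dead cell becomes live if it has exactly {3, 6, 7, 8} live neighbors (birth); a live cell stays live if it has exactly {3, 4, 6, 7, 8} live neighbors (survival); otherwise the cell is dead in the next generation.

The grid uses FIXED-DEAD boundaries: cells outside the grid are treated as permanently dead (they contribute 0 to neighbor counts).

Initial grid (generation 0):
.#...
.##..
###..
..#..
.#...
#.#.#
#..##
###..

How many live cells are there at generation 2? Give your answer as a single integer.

Simulating step by step:
Generation 0 (given above): 17 live cells
Generation 1: 14 live cells
..#..
..#..
..##.
#.#..
.###.
.....
##.#.
.#.#.
Generation 2: 9 live cells
.....
.##..
..##.
.....
.##..
#..#.
.....
#....
Population at generation 2: 9

Answer: 9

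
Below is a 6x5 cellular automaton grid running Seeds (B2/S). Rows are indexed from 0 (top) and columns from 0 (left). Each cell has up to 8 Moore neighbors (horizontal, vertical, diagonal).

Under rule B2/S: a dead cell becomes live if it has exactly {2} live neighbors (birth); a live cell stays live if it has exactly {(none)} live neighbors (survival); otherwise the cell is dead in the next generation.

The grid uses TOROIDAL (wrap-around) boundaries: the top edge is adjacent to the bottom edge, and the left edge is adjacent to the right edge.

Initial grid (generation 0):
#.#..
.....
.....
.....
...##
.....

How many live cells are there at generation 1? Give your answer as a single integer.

Simulating step by step:
Generation 0 (given above): 4 live cells
Generation 1: 7 live cells
.#...
.#...
.....
...##
.....
###..
Population at generation 1: 7

Answer: 7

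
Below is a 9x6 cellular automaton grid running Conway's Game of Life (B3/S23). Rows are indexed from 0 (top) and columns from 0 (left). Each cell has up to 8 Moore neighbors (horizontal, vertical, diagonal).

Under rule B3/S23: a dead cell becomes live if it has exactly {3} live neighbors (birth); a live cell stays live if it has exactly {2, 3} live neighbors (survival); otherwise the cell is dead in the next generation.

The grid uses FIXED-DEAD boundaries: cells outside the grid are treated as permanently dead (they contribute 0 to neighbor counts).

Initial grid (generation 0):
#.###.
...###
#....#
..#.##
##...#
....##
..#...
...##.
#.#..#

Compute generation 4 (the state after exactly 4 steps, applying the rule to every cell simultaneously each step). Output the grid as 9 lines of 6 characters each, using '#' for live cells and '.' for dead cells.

Answer: .##...
#.....
###..#
#.....
##.#..
#....#
.###..
..####
......

Derivation:
Simulating step by step:
Generation 0 (given above): 23 live cells
Generation 1: 20 live cells
..#..#
.##..#
......
#...##
.#.#..
.#..##
.....#
.####.
...##.
Generation 2: 20 live cells
.##...
.##...
.#..##
....#.
####..
..#.##
.#...#
..#..#
....#.
Generation 3: 24 live cells
.##...
#..#..
.#####
#...##
.##..#
#...##
.###.#
....##
......
Generation 4: 20 live cells
(generation 4 grid is the final answer)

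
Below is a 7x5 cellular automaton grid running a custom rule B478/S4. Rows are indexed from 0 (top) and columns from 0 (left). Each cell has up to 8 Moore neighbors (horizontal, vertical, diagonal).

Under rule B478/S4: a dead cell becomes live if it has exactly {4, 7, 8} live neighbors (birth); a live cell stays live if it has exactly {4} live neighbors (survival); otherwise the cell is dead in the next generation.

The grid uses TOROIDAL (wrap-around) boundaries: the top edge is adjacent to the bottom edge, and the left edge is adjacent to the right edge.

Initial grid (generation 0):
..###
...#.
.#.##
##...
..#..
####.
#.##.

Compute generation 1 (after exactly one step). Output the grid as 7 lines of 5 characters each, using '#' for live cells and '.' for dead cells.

Answer: ..#.#
.....
#.#..
..#..
#.#..
...##
.....

Derivation:
Simulating step by step:
Generation 0 (given above): 17 live cells
Generation 1: 9 live cells
(generation 1 grid is the final answer)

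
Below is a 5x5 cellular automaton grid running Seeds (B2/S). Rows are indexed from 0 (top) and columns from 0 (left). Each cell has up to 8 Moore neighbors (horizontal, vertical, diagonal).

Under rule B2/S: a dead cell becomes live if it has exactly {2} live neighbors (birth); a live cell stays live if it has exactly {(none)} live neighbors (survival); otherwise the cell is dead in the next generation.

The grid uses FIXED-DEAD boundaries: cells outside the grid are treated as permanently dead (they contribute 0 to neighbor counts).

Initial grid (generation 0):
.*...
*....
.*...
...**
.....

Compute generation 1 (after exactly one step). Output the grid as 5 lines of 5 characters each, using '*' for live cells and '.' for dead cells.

Answer: *....
..*..
*.***
..*..
...**

Derivation:
Simulating step by step:
Generation 0 (given above): 5 live cells
Generation 1: 9 live cells
(generation 1 grid is the final answer)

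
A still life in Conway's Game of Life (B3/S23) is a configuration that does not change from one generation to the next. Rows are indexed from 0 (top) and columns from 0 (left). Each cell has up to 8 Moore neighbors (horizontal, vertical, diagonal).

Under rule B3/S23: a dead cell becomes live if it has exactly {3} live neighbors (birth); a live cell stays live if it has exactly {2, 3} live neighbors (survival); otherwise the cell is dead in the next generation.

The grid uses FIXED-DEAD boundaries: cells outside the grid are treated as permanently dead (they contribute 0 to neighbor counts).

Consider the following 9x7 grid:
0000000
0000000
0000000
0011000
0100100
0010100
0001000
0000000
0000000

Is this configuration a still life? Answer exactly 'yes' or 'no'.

Compute generation 1 and compare to generation 0 (given above):
Generation 1:
0000000
0000000
0000000
0011000
0100100
0010100
0001000
0000000
0000000
The grids are IDENTICAL -> still life.

Answer: yes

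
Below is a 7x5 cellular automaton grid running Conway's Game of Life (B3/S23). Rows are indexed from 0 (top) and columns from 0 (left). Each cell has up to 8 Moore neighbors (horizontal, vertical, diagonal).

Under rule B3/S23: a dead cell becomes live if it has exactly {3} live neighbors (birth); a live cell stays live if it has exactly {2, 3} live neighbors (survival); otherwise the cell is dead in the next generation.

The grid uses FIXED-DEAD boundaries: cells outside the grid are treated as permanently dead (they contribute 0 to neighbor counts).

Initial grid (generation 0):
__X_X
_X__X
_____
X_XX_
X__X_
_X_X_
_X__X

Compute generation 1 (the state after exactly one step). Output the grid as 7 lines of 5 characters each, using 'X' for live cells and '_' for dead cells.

Answer: ___X_
___X_
_XXX_
_XXX_
X__XX
XX_XX
__X__

Derivation:
Simulating step by step:
Generation 0 (given above): 13 live cells
Generation 1: 16 live cells
(generation 1 grid is the final answer)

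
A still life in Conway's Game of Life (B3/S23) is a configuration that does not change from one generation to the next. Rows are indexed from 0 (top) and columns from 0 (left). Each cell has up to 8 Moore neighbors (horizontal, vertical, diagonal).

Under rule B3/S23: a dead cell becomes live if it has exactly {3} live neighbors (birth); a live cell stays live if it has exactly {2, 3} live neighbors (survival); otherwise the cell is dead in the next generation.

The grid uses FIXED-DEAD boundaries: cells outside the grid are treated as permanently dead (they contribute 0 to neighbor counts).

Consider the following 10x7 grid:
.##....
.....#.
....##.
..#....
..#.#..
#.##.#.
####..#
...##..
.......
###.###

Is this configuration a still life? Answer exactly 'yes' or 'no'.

Answer: no

Derivation:
Compute generation 1 and compare to generation 0 (given above):
Generation 1:
.......
....##.
....##.
....##.
..#.#..
#....#.
#....#.
.#.##..
.##....
.#...#.
Cell (0,1) differs: gen0=1 vs gen1=0 -> NOT a still life.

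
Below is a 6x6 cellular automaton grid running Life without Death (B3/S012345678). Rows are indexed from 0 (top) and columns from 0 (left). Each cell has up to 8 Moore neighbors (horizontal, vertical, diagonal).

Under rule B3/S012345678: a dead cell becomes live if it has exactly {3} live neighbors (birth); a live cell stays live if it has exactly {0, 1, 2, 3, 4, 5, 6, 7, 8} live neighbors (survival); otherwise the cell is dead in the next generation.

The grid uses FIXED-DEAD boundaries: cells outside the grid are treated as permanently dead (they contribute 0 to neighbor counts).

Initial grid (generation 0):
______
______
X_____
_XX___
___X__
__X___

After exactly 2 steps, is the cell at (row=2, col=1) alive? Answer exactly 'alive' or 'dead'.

Answer: alive

Derivation:
Simulating step by step:
Generation 0 (given above): 5 live cells
Generation 1: 7 live cells
______
______
XX____
_XX___
_X_X__
__X___
Generation 2: 8 live cells
______
______
XXX___
_XX___
_X_X__
__X___

Cell (2,1) at generation 2: 1 -> alive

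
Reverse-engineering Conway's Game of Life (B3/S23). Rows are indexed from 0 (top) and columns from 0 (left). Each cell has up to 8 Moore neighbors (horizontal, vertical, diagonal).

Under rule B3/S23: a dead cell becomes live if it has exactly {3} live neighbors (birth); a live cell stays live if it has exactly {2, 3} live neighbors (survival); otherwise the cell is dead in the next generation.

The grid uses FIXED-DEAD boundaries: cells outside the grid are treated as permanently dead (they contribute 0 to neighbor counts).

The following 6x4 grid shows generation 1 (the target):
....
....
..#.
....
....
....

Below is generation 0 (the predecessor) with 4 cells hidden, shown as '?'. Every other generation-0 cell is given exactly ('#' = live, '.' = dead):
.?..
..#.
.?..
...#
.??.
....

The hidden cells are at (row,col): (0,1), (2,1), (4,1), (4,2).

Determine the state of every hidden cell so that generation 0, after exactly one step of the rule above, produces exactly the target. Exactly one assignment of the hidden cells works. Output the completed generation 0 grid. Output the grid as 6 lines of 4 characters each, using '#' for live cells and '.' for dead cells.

Hidden generation-0 cells (in order): (0,1), (2,1), (4,1), (4,2).
A hidden cell only influences target cells in its own 3x3 neighborhood. Try each of the 2^4 = 16 assignments, step the completed generation 0 forward once under B3/S23, and compare with the target:
  (0,1)=. (2,1)=. (4,1)=. (4,2)=. -> step gives (2,2)='.' but target has '#' -> reject
  (0,1)=. (2,1)=. (4,1)=. (4,2)=# -> step gives (2,2)='.' but target has '#' -> reject
  (0,1)=. (2,1)=. (4,1)=# (4,2)=. -> step gives (2,2)='.' but target has '#' -> reject
  (0,1)=. (2,1)=. (4,1)=# (4,2)=# -> step gives (2,2)='.' but target has '#' -> reject
  (0,1)=. (2,1)=# (4,1)=. (4,2)=. -> step reproduces the target at every cell -> ACCEPT
  (0,1)=. (2,1)=# (4,1)=. (4,2)=# -> step gives (3,2)='#' but target has '.' -> reject
  (0,1)=. (2,1)=# (4,1)=# (4,2)=. -> step gives (3,2)='#' but target has '.' -> reject
  (0,1)=. (2,1)=# (4,1)=# (4,2)=# -> step gives (3,1)='#' but target has '.' -> reject
  (0,1)=# (2,1)=. (4,1)=. (4,2)=. -> step gives (2,2)='.' but target has '#' -> reject
  (0,1)=# (2,1)=. (4,1)=. (4,2)=# -> step gives (2,2)='.' but target has '#' -> reject
  (0,1)=# (2,1)=. (4,1)=# (4,2)=. -> step gives (2,2)='.' but target has '#' -> reject
  (0,1)=# (2,1)=. (4,1)=# (4,2)=# -> step gives (2,2)='.' but target has '#' -> reject
  (0,1)=# (2,1)=# (4,1)=. (4,2)=. -> step gives (1,1)='#' but target has '.' -> reject
  (0,1)=# (2,1)=# (4,1)=. (4,2)=# -> step gives (1,1)='#' but target has '.' -> reject
  (0,1)=# (2,1)=# (4,1)=# (4,2)=. -> step gives (1,1)='#' but target has '.' -> reject
  (0,1)=# (2,1)=# (4,1)=# (4,2)=# -> step gives (1,1)='#' but target has '.' -> reject
Unique solution: (0,1)=dead, (2,1)=live, (4,1)=dead, (4,2)=dead.
Check: live-neighbor counts of every cell in the completed generation 0:
0111
1211
1132
1120
0011
0000
Applying B3/S23 to generation 0 with these counts gives:
....
....
..#.
....
....
....
which matches the target exactly.

Answer: ....
..#.
.#..
...#
....
....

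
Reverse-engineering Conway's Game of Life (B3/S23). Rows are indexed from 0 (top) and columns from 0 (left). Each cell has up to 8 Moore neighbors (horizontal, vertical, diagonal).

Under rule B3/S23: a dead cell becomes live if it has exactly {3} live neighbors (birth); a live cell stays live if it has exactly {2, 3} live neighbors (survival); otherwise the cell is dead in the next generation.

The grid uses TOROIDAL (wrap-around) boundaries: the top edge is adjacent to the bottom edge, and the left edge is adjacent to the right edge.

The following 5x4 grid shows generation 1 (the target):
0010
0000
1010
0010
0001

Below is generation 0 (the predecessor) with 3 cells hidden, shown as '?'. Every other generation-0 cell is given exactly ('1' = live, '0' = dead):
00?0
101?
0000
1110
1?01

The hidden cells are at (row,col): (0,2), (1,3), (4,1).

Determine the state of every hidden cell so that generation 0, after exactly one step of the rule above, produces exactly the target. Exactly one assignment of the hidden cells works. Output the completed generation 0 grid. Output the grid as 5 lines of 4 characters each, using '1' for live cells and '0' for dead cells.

Hidden generation-0 cells (in order): (0,2), (1,3), (4,1).
A hidden cell only influences target cells in its own 3x3 neighborhood. Try each of the 2^3 = 8 assignments, step the completed generation 0 forward once under B3/S23, and compare with the target:
  (0,2)=0 (1,3)=0 (4,1)=0 -> step gives (0,0)='1' but target has '0' -> reject
  (0,2)=0 (1,3)=0 (4,1)=1 -> step reproduces the target at every cell -> ACCEPT
  (0,2)=0 (1,3)=1 (4,1)=0 -> step gives (0,1)='1' but target has '0' -> reject
  (0,2)=0 (1,3)=1 (4,1)=1 -> step gives (0,2)='0' but target has '1' -> reject
  (0,2)=1 (1,3)=0 (4,1)=0 -> step gives (0,0)='1' but target has '0' -> reject
  (0,2)=1 (1,3)=0 (4,1)=1 -> step gives (1,1)='1' but target has '0' -> reject
  (0,2)=1 (1,3)=1 (4,1)=0 -> step gives (1,1)='1' but target has '0' -> reject
  (0,2)=1 (1,3)=1 (4,1)=1 -> step gives (0,2)='0' but target has '1' -> reject
Unique solution: (0,2)=dead, (1,3)=dead, (4,1)=live.
Check: live-neighbor counts of every cell in the completed generation 0:
4434
0202
3534
4434
4443
Applying B3/S23 to generation 0 with these counts gives:
0010
0000
1010
0010
0001
which matches the target exactly.

Answer: 0000
1010
0000
1110
1101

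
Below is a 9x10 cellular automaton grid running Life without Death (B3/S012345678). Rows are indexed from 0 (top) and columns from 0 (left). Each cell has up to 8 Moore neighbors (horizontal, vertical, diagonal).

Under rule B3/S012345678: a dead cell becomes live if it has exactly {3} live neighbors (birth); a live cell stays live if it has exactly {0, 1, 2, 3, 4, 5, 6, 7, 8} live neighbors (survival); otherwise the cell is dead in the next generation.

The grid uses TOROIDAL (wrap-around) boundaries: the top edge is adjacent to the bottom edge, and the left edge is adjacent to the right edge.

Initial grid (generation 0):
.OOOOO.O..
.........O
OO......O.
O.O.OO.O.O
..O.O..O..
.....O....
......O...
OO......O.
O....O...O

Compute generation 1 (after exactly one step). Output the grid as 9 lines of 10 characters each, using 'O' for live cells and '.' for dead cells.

Answer: .OOOOOOOOO
...OO...OO
OO......O.
O.O.OOOO.O
.OO.O..OO.
.....OO...
......O...
OO......O.
O..O.OO.OO

Derivation:
Simulating step by step:
Generation 0 (given above): 27 live cells
Generation 1: 40 live cells
(generation 1 grid is the final answer)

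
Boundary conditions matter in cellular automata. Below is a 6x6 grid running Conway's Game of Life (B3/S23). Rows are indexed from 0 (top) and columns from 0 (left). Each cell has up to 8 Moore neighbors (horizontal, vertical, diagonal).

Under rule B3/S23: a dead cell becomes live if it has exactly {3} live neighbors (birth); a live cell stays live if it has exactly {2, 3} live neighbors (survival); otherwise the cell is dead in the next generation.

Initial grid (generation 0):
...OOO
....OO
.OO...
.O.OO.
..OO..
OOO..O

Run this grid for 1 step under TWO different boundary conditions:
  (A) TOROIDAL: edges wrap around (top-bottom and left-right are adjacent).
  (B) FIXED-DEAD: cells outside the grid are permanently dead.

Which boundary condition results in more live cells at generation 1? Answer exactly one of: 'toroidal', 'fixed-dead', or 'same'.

Answer: toroidal

Derivation:
Under TOROIDAL boundary, generation 1:
.OOO..
O.O..O
OOO..O
.O..O.
.....O
OO...O
Population = 16

Under FIXED-DEAD boundary, generation 1:
...O.O
..O..O
.OO..O
.O..O.
O.....
.OOO..
Population = 13

Comparison: toroidal=16, fixed-dead=13 -> toroidal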